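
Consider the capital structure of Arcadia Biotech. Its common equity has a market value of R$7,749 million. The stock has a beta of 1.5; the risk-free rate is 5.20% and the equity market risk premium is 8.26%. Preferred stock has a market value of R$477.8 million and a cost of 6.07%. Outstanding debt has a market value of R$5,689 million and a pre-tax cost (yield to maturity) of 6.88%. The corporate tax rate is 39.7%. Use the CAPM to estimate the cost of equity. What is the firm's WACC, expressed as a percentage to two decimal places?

11.70%

Cost of equity via CAPM: Re = 5.2% + 1.5 × 8.26% = 17.5900%.
Total capital V = 7749 + 477.8 + 5689 = 13915.8.
Equity: weight = 7749/13915.8 = 0.5568; cost = 17.59%.
Preferred: weight = 477.8/13915.8 = 0.0343; cost = 6.07%.
Debt: weight = 5689/13915.8 = 0.4088; after-tax cost = 6.88% × (1 − 39.7%) = 4.1486%.
WACC = 0.5568 × 17.5900% + 0.0343 × 6.0700% + 0.4088 × 4.1486% = 11.6994%.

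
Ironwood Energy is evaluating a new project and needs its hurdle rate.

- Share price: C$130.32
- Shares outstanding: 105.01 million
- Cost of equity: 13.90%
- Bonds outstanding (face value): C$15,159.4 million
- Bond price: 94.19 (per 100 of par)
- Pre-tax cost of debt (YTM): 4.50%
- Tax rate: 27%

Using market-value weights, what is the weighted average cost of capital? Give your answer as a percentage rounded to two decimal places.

Market value of equity E = 130.32 × 105.01m = 13684.9032m. Market value of debt D = 15159.4m × 94.19/100 = 14278.63886m.
Total capital V = 13684.9032 + 14278.63886 = 27963.54206.
Equity: weight = 13684.9032/27963.54206 = 0.4894; cost = 13.9%.
Bonds outstanding: weight = 14278.63886/27963.54206 = 0.5106; after-tax cost = 4.5% × (1 − 27%) = 3.2850%.
WACC = 0.4894 × 13.9000% + 0.5106 × 3.2850% = 8.4798%.

8.48%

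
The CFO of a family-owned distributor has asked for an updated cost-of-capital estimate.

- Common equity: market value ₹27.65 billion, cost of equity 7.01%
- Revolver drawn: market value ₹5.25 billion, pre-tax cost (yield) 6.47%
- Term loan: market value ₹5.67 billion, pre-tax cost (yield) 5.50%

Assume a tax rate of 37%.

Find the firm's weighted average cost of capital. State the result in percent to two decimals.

Total capital V = 27.65 + 5.25 + 5.67 = 38.57.
Equity: weight = 27.65/38.57 = 0.7169; cost = 7.01%.
Revolver drawn: weight = 5.25/38.57 = 0.1361; after-tax cost = 6.47% × (1 − 37%) = 4.0761%.
Term loan: weight = 5.67/38.57 = 0.1470; after-tax cost = 5.5% × (1 − 37%) = 3.4650%.
WACC = 0.7169 × 7.0100% + 0.1361 × 4.0761% + 0.1470 × 3.4650% = 6.0895%.

6.09%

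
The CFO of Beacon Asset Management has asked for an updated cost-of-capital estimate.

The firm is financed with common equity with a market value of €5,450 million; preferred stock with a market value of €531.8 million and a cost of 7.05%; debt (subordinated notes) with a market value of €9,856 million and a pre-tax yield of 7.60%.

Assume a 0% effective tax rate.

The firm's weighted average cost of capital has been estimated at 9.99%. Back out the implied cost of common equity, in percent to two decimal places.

Total capital V = 5450 + 531.8 + 9856 = 15837.8.
Equity weight = 5450/15837.8 = 0.3441.
Preferred weight = 531.8/15837.8 = 0.0336.
Subordinated notes weight = 9856/15837.8 = 0.6223.
Debt contribution = 0.6223 × 7.6% × (1 − 0%) = 4.7295%.
Preferred contribution = 0.0336 × 7.05% = 0.2367%.
Required equity contribution = 9.99% − 4.9663% = 5.0237%.
Re = 5.0237% / 0.3441 = 14.5991%.

14.60%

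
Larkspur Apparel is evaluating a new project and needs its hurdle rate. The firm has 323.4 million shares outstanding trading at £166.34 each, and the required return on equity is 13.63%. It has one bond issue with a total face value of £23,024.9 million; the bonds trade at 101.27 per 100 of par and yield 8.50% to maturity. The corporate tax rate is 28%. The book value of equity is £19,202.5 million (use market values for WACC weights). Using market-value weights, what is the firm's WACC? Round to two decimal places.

11.36%

Market value of equity E = 166.34 × 323.4m = 53794.356m. Market value of debt D = 23024.9m × 101.27/100 = 23317.31623m.
Total capital V = 53794.356 + 23317.31623 = 77111.67223.
Equity: weight = 53794.356/77111.67223 = 0.6976; cost = 13.63%.
Bonds outstanding: weight = 23317.31623/77111.67223 = 0.3024; after-tax cost = 8.5% × (1 − 28%) = 6.1200%.
WACC = 0.6976 × 13.6300% + 0.3024 × 6.1200% = 11.3591%.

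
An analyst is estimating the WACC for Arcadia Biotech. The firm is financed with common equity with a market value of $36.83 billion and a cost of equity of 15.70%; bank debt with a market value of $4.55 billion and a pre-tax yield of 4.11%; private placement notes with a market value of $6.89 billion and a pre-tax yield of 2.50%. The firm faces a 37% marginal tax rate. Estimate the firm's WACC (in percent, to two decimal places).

Total capital V = 36.83 + 4.55 + 6.89 = 48.27.
Equity: weight = 36.83/48.27 = 0.7630; cost = 15.7%.
Bank debt: weight = 4.55/48.27 = 0.0943; after-tax cost = 4.11% × (1 − 37%) = 2.5893%.
Private placement notes: weight = 6.89/48.27 = 0.1427; after-tax cost = 2.5% × (1 − 37%) = 1.5750%.
WACC = 0.7630 × 15.7000% + 0.0943 × 2.5893% + 0.1427 × 1.5750% = 12.4480%.

12.45%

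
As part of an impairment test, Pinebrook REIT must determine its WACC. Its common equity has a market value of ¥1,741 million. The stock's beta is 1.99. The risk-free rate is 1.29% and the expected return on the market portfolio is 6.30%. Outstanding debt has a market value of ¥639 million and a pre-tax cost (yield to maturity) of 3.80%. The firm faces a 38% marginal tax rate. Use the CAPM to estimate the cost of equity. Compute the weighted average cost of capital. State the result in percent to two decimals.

8.87%

Market risk premium = 6.3% − 1.29% = 5.01%.
Cost of equity via CAPM: Re = 1.29% + 1.99 × 5.01% = 11.2599%.
Total capital V = 1741 + 639 = 2380.
Equity: weight = 1741/2380 = 0.7315; cost = 11.2599%.
Debt: weight = 639/2380 = 0.2685; after-tax cost = 3.8% × (1 − 38%) = 2.3560%.
WACC = 0.7315 × 11.2599% + 0.2685 × 2.3560% = 8.8693%.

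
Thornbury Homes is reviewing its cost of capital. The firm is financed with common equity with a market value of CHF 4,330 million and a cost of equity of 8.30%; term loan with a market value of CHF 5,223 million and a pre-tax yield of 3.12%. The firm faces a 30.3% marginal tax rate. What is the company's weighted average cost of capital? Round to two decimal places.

Total capital V = 4330 + 5223 = 9553.
Equity: weight = 4330/9553 = 0.4533; cost = 8.3%.
Term loan: weight = 5223/9553 = 0.5467; after-tax cost = 3.12% × (1 − 30.3%) = 2.1746%.
WACC = 0.4533 × 8.3000% + 0.5467 × 2.1746% = 4.9510%.

4.95%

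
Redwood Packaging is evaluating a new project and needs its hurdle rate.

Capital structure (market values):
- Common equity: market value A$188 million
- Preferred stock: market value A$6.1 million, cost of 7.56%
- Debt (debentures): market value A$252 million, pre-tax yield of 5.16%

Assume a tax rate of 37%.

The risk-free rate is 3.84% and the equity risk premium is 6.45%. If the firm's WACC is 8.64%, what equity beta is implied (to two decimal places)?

Total capital V = 188 + 6.1 + 252 = 446.1.
Equity weight = 188/446.1 = 0.4214.
Preferred weight = 6.1/446.1 = 0.0137.
Debentures weight = 252/446.1 = 0.5649.
Debt contribution = 0.5649 × 5.16% × (1 − 37%) = 1.8364%.
Preferred contribution = 0.0137 × 7.56% = 0.1034%.
Required equity contribution = 8.64% − 1.9397% = 6.7003%  ⇒  Re = 15.8989%.
CAPM: 15.8989% = 3.84% + β × 6.45%  ⇒  β = 1.8696.

1.87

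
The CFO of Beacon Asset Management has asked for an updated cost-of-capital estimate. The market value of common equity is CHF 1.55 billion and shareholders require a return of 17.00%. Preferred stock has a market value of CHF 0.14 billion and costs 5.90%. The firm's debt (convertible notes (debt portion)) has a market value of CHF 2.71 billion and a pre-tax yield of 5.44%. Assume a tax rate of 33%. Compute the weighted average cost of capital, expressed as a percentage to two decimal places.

8.42%

Total capital V = 1.55 + 0.14 + 2.71 = 4.4.
Equity: weight = 1.55/4.4 = 0.3523; cost = 17%.
Preferred: weight = 0.14/4.4 = 0.0318; cost = 5.9%.
Convertible notes (debt portion): weight = 2.71/4.4 = 0.6159; after-tax cost = 5.44% × (1 − 33%) = 3.6448%.
WACC = 0.3523 × 17.0000% + 0.0318 × 5.9000% + 0.6159 × 3.6448% = 8.4212%.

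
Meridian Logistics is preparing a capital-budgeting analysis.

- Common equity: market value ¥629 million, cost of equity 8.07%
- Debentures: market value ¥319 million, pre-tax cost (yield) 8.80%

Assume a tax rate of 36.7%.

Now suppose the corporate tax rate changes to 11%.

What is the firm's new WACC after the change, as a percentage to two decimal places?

7.99%

After the change:
Total capital V = 629 + 319 = 948.
Equity: weight = 629/948 = 0.6635; cost = 8.07%.
Debentures: weight = 319/948 = 0.3365; after-tax cost = 8.8% × (1 − 11%) = 7.8320%.
WACC = 0.6635 × 8.0700% + 0.3365 × 7.8320% = 7.9899%.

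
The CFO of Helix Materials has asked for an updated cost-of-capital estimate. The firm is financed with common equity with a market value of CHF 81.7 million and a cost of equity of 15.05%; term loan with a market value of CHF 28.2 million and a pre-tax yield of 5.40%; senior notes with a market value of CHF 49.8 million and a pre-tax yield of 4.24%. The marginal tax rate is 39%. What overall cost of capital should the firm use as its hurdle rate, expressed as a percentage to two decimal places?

9.09%

Total capital V = 81.7 + 28.2 + 49.8 = 159.7.
Equity: weight = 81.7/159.7 = 0.5116; cost = 15.05%.
Term loan: weight = 28.2/159.7 = 0.1766; after-tax cost = 5.4% × (1 − 39%) = 3.2940%.
Senior notes: weight = 49.8/159.7 = 0.3118; after-tax cost = 4.24% × (1 − 39%) = 2.5864%.
WACC = 0.5116 × 15.0500% + 0.1766 × 3.2940% + 0.3118 × 2.5864% = 9.0875%.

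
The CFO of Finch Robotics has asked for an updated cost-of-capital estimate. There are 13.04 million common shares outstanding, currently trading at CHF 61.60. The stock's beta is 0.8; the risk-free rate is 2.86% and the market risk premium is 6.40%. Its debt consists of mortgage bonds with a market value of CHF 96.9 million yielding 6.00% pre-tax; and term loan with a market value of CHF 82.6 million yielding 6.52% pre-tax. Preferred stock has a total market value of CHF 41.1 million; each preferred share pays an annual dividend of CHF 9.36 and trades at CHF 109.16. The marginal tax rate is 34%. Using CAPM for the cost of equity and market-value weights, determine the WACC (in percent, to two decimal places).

7.33%

Cost of equity via CAPM: Re = 2.86% + 0.8 × 6.4% = 7.9800%.
Cost of preferred: Rp = 9.36 / 109.16 = 8.5746%.
Market value of equity E = 61.6 × 13.04m = 803.264m.
Total capital V = 803.264 + 41.1 + 96.9 + 82.6 = 1023.864.
Equity: weight = 803.264/1023.864 = 0.7845; cost = 7.98%.
Preferred: weight = 41.1/1023.864 = 0.0401; cost = 8.5746%.
Mortgage bonds: weight = 96.9/1023.864 = 0.0946; after-tax cost = 6% × (1 − 34%) = 3.9600%.
Term loan: weight = 82.6/1023.864 = 0.0807; after-tax cost = 6.52% × (1 − 34%) = 4.3032%.
WACC = 0.7845 × 7.9800% + 0.0401 × 8.5746% + 0.0946 × 3.9600% + 0.0807 × 4.3032% = 7.3268%.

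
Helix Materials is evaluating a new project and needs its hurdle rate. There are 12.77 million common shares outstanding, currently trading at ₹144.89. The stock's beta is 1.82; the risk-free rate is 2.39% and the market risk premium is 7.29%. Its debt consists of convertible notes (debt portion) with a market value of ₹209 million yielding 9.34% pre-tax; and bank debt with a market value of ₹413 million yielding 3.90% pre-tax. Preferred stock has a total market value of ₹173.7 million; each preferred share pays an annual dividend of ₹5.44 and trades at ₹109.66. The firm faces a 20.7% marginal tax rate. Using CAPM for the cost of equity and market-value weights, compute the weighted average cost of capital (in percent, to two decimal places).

12.34%

Cost of equity via CAPM: Re = 2.39% + 1.82 × 7.29% = 15.6578%.
Cost of preferred: Rp = 5.44 / 109.66 = 4.9608%.
Market value of equity E = 144.89 × 12.77m = 1850.2453m.
Total capital V = 1850.2453 + 173.7 + 209 + 413 = 2645.9453.
Equity: weight = 1850.2453/2645.9453 = 0.6993; cost = 15.6578%.
Preferred: weight = 173.7/2645.9453 = 0.0656; cost = 4.9608%.
Convertible notes (debt portion): weight = 209/2645.9453 = 0.0790; after-tax cost = 9.34% × (1 − 20.7%) = 7.4066%.
Bank debt: weight = 413/2645.9453 = 0.1561; after-tax cost = 3.9% × (1 − 20.7%) = 3.0927%.
WACC = 0.6993 × 15.6578% + 0.0656 × 4.9608% + 0.0790 × 7.4066% + 0.1561 × 3.0927% = 12.3426%.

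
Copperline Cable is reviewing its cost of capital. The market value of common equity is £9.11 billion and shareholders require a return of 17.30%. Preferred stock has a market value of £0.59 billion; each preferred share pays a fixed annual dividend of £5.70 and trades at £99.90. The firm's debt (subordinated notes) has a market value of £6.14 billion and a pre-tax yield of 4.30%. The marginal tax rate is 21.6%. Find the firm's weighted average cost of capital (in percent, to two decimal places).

11.47%

Cost of preferred: Rp = 5.7 / 99.9 = 5.7057%.
Total capital V = 9.11 + 0.59 + 6.14 = 15.84.
Equity: weight = 9.11/15.84 = 0.5751; cost = 17.3%.
Preferred: weight = 0.59/15.84 = 0.0372; cost = 5.7057%.
Subordinated notes: weight = 6.14/15.84 = 0.3876; after-tax cost = 4.3% × (1 − 21.6%) = 3.3712%.
WACC = 0.5751 × 17.3000% + 0.0372 × 5.7057% + 0.3876 × 3.3712% = 11.4690%.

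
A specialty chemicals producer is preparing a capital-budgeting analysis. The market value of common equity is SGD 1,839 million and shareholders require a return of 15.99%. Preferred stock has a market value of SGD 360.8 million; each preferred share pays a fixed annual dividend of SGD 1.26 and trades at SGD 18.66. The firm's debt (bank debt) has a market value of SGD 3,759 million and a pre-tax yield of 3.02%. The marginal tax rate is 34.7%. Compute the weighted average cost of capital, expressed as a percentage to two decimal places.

Cost of preferred: Rp = 1.26 / 18.66 = 6.7524%.
Total capital V = 1839 + 360.8 + 3759 = 5958.8.
Equity: weight = 1839/5958.8 = 0.3086; cost = 15.99%.
Preferred: weight = 360.8/5958.8 = 0.0605; cost = 6.7524%.
Bank debt: weight = 3759/5958.8 = 0.6308; after-tax cost = 3.02% × (1 − 34.7%) = 1.9721%.
WACC = 0.3086 × 15.9900% + 0.0605 × 6.7524% + 0.6308 × 1.9721% = 6.5877%.

6.59%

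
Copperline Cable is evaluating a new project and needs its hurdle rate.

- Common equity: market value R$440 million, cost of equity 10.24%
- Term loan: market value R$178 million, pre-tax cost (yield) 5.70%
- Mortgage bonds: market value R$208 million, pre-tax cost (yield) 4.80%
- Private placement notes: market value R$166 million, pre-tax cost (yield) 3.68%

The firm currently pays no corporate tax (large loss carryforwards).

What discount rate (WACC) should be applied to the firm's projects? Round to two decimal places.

7.19%

Total capital V = 440 + 178 + 208 + 166 = 992.
Equity: weight = 440/992 = 0.4435; cost = 10.24%.
Term loan: weight = 178/992 = 0.1794; after-tax cost = 5.7% × (1 − 0%) = 5.7000%.
Mortgage bonds: weight = 208/992 = 0.2097; after-tax cost = 4.8% × (1 − 0%) = 4.8000%.
Private placement notes: weight = 166/992 = 0.1673; after-tax cost = 3.68% × (1 − 0%) = 3.6800%.
WACC = 0.4435 × 10.2400% + 0.1794 × 5.7000% + 0.2097 × 4.8000% + 0.1673 × 3.6800% = 7.1870%.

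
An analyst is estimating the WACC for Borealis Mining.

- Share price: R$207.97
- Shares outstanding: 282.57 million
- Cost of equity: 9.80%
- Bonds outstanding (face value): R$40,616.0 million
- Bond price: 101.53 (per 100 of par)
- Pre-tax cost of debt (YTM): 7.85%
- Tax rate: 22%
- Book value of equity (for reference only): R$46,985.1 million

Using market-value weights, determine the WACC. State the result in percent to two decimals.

8.28%

Market value of equity E = 207.97 × 282.57m = 58766.0829m. Market value of debt D = 40616m × 101.53/100 = 41237.4248m.
Total capital V = 58766.0829 + 41237.4248 = 100003.5077.
Equity: weight = 58766.0829/100003.5077 = 0.5876; cost = 9.8%.
Bonds outstanding: weight = 41237.4248/100003.5077 = 0.4124; after-tax cost = 7.85% × (1 − 22%) = 6.1230%.
WACC = 0.5876 × 9.8000% + 0.4124 × 6.1230% = 8.2838%.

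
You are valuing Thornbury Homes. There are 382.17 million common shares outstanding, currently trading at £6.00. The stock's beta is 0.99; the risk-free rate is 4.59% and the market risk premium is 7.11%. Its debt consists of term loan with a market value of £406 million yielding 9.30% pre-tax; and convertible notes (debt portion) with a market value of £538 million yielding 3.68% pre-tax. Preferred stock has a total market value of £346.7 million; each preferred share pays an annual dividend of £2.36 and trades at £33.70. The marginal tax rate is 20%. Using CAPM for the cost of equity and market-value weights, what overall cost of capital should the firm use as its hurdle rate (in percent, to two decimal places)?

9.40%

Cost of equity via CAPM: Re = 4.59% + 0.99 × 7.11% = 11.6289%.
Cost of preferred: Rp = 2.36 / 33.7 = 7.0030%.
Market value of equity E = 6.0 × 382.17m = 2293.02m.
Total capital V = 2293.02 + 346.7 + 406 + 538 = 3583.72.
Equity: weight = 2293.02/3583.72 = 0.6398; cost = 11.6289%.
Preferred: weight = 346.7/3583.72 = 0.0967; cost = 7.003%.
Term loan: weight = 406/3583.72 = 0.1133; after-tax cost = 9.3% × (1 − 20%) = 7.4400%.
Convertible notes (debt portion): weight = 538/3583.72 = 0.1501; after-tax cost = 3.68% × (1 − 20%) = 2.9440%.
WACC = 0.6398 × 11.6289% + 0.0967 × 7.0030% + 0.1133 × 7.4400% + 0.1501 × 2.9440% = 9.4030%.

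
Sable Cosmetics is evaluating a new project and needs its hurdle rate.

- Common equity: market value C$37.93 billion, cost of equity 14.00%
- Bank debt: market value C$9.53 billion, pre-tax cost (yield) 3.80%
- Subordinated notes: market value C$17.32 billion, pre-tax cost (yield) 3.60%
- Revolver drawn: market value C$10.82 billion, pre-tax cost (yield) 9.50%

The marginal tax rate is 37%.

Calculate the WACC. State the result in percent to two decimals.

8.70%

Total capital V = 37.93 + 9.53 + 17.32 + 10.82 = 75.6.
Equity: weight = 37.93/75.6 = 0.5017; cost = 14%.
Bank debt: weight = 9.53/75.6 = 0.1261; after-tax cost = 3.8% × (1 − 37%) = 2.3940%.
Subordinated notes: weight = 17.32/75.6 = 0.2291; after-tax cost = 3.6% × (1 − 37%) = 2.2680%.
Revolver drawn: weight = 10.82/75.6 = 0.1431; after-tax cost = 9.5% × (1 − 37%) = 5.9850%.
WACC = 0.5017 × 14.0000% + 0.1261 × 2.3940% + 0.2291 × 2.2680% + 0.1431 × 5.9850% = 8.7020%.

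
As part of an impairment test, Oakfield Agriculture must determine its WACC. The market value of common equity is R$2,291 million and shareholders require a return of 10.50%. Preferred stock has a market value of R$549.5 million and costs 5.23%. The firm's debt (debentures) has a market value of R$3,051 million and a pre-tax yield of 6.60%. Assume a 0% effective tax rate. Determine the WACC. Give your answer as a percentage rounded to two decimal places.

Total capital V = 2291 + 549.5 + 3051 = 5891.5.
Equity: weight = 2291/5891.5 = 0.3889; cost = 10.5%.
Preferred: weight = 549.5/5891.5 = 0.0933; cost = 5.23%.
Debentures: weight = 3051/5891.5 = 0.5179; after-tax cost = 6.6% × (1 − 0%) = 6.6000%.
WACC = 0.3889 × 10.5000% + 0.0933 × 5.2300% + 0.5179 × 6.6000% = 7.9888%.

7.99%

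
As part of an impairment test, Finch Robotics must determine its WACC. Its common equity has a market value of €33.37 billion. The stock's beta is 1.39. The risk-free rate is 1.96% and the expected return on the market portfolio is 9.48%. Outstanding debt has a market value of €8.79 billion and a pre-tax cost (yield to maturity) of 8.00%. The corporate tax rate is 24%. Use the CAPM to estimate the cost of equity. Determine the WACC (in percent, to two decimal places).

11.09%

Market risk premium = 9.48% − 1.96% = 7.52%.
Cost of equity via CAPM: Re = 1.96% + 1.39 × 7.52% = 12.4128%.
Total capital V = 33.37 + 8.79 = 42.16.
Equity: weight = 33.37/42.16 = 0.7915; cost = 12.4128%.
Debt: weight = 8.79/42.16 = 0.2085; after-tax cost = 8% × (1 − 24%) = 6.0800%.
WACC = 0.7915 × 12.4128% + 0.2085 × 6.0800% = 11.0925%.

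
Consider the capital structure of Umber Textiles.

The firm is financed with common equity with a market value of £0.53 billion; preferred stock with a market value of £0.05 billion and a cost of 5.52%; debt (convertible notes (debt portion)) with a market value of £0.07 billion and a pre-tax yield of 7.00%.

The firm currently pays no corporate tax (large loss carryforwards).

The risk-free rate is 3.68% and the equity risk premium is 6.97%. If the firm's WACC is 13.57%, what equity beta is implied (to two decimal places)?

Total capital V = 0.53 + 0.05 + 0.07 = 0.65.
Equity weight = 0.53/0.65 = 0.8154.
Preferred weight = 0.05/0.65 = 0.0769.
Convertible notes (debt portion) weight = 0.07/0.65 = 0.1077.
Debt contribution = 0.1077 × 7% × (1 − 0%) = 0.7538%.
Preferred contribution = 0.0769 × 5.52% = 0.4246%.
Required equity contribution = 13.57% − 1.1785% = 12.3915%  ⇒  Re = 15.1972%.
CAPM: 15.1972% = 3.68% + β × 6.97%  ⇒  β = 1.6524.

1.65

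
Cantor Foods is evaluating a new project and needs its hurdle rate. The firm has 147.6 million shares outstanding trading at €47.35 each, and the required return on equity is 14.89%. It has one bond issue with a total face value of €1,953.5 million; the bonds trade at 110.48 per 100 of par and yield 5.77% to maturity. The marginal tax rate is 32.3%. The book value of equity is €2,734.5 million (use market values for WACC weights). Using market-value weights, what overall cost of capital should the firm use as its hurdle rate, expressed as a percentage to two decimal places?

Market value of equity E = 47.35 × 147.6m = 6988.86m. Market value of debt D = 1953.5m × 110.48/100 = 2158.2268m.
Total capital V = 6988.86 + 2158.2268 = 9147.0868.
Equity: weight = 6988.86/9147.0868 = 0.7641; cost = 14.89%.
Bonds outstanding: weight = 2158.2268/9147.0868 = 0.2359; after-tax cost = 5.77% × (1 − 32.3%) = 3.9063%.
WACC = 0.7641 × 14.8900% + 0.2359 × 3.9063% = 12.2984%.

12.30%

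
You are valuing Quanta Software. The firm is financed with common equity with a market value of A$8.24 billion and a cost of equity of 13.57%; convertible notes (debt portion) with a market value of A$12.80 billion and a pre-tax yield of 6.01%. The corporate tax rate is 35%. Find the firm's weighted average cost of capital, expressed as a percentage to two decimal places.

Total capital V = 8.24 + 12.8 = 21.04.
Equity: weight = 8.24/21.04 = 0.3916; cost = 13.57%.
Convertible notes (debt portion): weight = 12.8/21.04 = 0.6084; after-tax cost = 6.01% × (1 − 35%) = 3.9065%.
WACC = 0.3916 × 13.5700% + 0.6084 × 3.9065% = 7.6911%.

7.69%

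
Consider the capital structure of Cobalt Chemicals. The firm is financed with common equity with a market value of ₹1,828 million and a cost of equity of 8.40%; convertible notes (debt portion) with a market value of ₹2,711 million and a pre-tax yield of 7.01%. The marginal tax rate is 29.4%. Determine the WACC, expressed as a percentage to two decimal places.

Total capital V = 1828 + 2711 = 4539.
Equity: weight = 1828/4539 = 0.4027; cost = 8.4%.
Convertible notes (debt portion): weight = 2711/4539 = 0.5973; after-tax cost = 7.01% × (1 − 29.4%) = 4.9491%.
WACC = 0.4027 × 8.4000% + 0.5973 × 4.9491% = 6.3389%.

6.34%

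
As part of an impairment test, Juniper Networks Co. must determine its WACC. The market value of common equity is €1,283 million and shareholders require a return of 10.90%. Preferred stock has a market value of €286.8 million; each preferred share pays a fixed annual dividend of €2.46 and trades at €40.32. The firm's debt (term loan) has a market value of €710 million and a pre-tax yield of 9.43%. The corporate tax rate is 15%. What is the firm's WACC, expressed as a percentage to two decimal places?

Cost of preferred: Rp = 2.46 / 40.32 = 6.1012%.
Total capital V = 1283 + 286.8 + 710 = 2279.8.
Equity: weight = 1283/2279.8 = 0.5628; cost = 10.9%.
Preferred: weight = 286.8/2279.8 = 0.1258; cost = 6.1012%.
Term loan: weight = 710/2279.8 = 0.3114; after-tax cost = 9.43% × (1 − 15%) = 8.0155%.
WACC = 0.5628 × 10.9000% + 0.1258 × 6.1012% + 0.3114 × 8.0155% = 9.3980%.

9.40%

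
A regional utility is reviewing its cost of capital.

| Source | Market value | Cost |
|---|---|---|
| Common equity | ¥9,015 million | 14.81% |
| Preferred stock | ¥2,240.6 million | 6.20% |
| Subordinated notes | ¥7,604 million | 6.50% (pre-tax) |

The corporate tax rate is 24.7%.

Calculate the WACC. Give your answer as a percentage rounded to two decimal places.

9.79%

Total capital V = 9015 + 2240.6 + 7604 = 18859.6.
Equity: weight = 9015/18859.6 = 0.4780; cost = 14.81%.
Preferred: weight = 2240.6/18859.6 = 0.1188; cost = 6.2%.
Subordinated notes: weight = 7604/18859.6 = 0.4032; after-tax cost = 6.5% × (1 − 24.7%) = 4.8945%.
WACC = 0.4780 × 14.8100% + 0.1188 × 6.2000% + 0.4032 × 4.8945% = 9.7893%.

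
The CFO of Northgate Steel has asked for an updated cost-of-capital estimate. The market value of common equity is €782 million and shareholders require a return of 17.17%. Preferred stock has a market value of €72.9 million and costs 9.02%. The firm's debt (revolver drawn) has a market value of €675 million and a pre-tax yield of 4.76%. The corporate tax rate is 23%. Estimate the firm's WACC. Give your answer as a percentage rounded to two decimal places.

10.82%

Total capital V = 782 + 72.9 + 675 = 1529.9.
Equity: weight = 782/1529.9 = 0.5111; cost = 17.17%.
Preferred: weight = 72.9/1529.9 = 0.0477; cost = 9.02%.
Revolver drawn: weight = 675/1529.9 = 0.4412; after-tax cost = 4.76% × (1 − 23%) = 3.6652%.
WACC = 0.5111 × 17.1700% + 0.0477 × 9.0200% + 0.4412 × 3.6652% = 10.8233%.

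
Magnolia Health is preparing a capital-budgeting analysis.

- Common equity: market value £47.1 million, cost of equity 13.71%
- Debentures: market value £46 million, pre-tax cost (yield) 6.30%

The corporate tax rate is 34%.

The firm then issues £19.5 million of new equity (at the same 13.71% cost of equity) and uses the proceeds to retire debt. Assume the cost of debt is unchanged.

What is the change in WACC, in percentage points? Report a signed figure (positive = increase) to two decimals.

+2.00 pp

Current WACC:
Total capital V = 47.1 + 46 = 93.1.
Equity: weight = 47.1/93.1 = 0.5059; cost = 13.71%.
Debentures: weight = 46/93.1 = 0.4941; after-tax cost = 6.3% × (1 − 34%) = 4.1580%.
WACC = 0.5059 × 13.7100% + 0.4941 × 4.1580% = 8.9904%.
After the change:
Total capital V = 66.6 + 26.5 = 93.1.
Equity: weight = 66.6/93.1 = 0.7154; cost = 13.71%.
Debentures: weight = 26.5/93.1 = 0.2846; after-tax cost = 6.3% × (1 − 34%) = 4.1580%.
WACC = 0.7154 × 13.7100% + 0.2846 × 4.1580% = 10.9911%.
Change in WACC = 10.9911% − 8.9904% = 2.0007 pp.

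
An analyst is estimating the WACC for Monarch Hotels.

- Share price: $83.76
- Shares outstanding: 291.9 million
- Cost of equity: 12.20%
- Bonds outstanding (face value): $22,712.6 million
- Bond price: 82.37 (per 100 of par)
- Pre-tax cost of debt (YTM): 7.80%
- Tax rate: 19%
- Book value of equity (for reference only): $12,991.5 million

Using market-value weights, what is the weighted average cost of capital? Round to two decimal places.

Market value of equity E = 83.76 × 291.9m = 24449.544m. Market value of debt D = 22712.6m × 82.37/100 = 18708.36862m.
Total capital V = 24449.544 + 18708.36862 = 43157.91262.
Equity: weight = 24449.544/43157.91262 = 0.5665; cost = 12.2%.
Bonds outstanding: weight = 18708.36862/43157.91262 = 0.4335; after-tax cost = 7.8% × (1 − 19%) = 6.3180%.
WACC = 0.5665 × 12.2000% + 0.4335 × 6.3180% = 9.6502%.

9.65%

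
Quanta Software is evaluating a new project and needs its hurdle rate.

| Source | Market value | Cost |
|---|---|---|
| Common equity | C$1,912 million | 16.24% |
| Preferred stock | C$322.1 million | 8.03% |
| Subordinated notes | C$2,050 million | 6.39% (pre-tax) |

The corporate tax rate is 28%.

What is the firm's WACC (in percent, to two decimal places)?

10.05%

Total capital V = 1912 + 322.1 + 2050 = 4284.1.
Equity: weight = 1912/4284.1 = 0.4463; cost = 16.24%.
Preferred: weight = 322.1/4284.1 = 0.0752; cost = 8.03%.
Subordinated notes: weight = 2050/4284.1 = 0.4785; after-tax cost = 6.39% × (1 − 28%) = 4.6008%.
WACC = 0.4463 × 16.2400% + 0.0752 × 8.0300% + 0.4785 × 4.6008% = 10.0532%.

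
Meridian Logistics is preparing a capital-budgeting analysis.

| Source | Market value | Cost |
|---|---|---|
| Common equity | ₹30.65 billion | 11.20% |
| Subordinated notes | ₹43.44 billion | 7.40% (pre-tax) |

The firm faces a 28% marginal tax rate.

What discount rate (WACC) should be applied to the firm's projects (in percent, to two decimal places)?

7.76%

Total capital V = 30.65 + 43.44 = 74.09.
Equity: weight = 30.65/74.09 = 0.4137; cost = 11.2%.
Subordinated notes: weight = 43.44/74.09 = 0.5863; after-tax cost = 7.4% × (1 − 28%) = 5.3280%.
WACC = 0.4137 × 11.2000% + 0.5863 × 5.3280% = 7.7572%.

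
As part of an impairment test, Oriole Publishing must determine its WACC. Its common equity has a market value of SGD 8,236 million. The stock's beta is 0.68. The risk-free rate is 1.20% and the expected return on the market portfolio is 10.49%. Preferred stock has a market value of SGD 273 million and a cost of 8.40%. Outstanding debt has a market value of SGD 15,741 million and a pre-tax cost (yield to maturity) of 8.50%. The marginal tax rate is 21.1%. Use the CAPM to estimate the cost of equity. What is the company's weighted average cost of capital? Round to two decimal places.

7.00%

Market risk premium = 10.49% − 1.2% = 9.29%.
Cost of equity via CAPM: Re = 1.2% + 0.68 × 9.29% = 7.5172%.
Total capital V = 8236 + 273 + 15741 = 24250.
Equity: weight = 8236/24250 = 0.3396; cost = 7.5172%.
Preferred: weight = 273/24250 = 0.0113; cost = 8.4%.
Debt: weight = 15741/24250 = 0.6491; after-tax cost = 8.5% × (1 − 21.1%) = 6.7065%.
WACC = 0.3396 × 7.5172% + 0.0113 × 8.4000% + 0.6491 × 6.7065% = 7.0009%.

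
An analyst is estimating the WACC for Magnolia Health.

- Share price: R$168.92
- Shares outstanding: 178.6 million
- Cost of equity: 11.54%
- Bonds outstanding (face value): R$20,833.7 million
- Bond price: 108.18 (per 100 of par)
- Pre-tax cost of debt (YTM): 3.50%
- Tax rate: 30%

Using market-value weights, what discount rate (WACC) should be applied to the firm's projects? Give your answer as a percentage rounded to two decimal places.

7.65%

Market value of equity E = 168.92 × 178.6m = 30169.112m. Market value of debt D = 20833.7m × 108.18/100 = 22537.89666m.
Total capital V = 30169.112 + 22537.89666 = 52707.00866.
Equity: weight = 30169.112/52707.00866 = 0.5724; cost = 11.54%.
Bonds outstanding: weight = 22537.89666/52707.00866 = 0.4276; after-tax cost = 3.5% × (1 − 30%) = 2.4500%.
WACC = 0.5724 × 11.5400% + 0.4276 × 2.4500% = 7.6531%.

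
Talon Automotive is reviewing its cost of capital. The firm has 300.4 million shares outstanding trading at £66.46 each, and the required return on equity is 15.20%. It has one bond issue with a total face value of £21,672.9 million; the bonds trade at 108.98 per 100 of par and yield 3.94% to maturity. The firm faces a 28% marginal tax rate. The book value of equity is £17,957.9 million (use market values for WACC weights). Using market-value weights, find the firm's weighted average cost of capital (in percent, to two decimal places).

8.50%

Market value of equity E = 66.46 × 300.4m = 19964.584m. Market value of debt D = 21672.9m × 108.98/100 = 23619.12642m.
Total capital V = 19964.584 + 23619.12642 = 43583.71042.
Equity: weight = 19964.584/43583.71042 = 0.4581; cost = 15.2%.
Bonds outstanding: weight = 23619.12642/43583.71042 = 0.5419; after-tax cost = 3.94% × (1 − 28%) = 2.8368%.
WACC = 0.4581 × 15.2000% + 0.5419 × 2.8368% = 8.5001%.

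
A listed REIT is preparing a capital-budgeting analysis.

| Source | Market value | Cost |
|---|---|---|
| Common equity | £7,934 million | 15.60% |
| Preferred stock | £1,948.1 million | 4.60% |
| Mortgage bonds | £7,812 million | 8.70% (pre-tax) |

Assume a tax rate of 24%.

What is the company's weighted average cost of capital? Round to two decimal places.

10.42%

Total capital V = 7934 + 1948.1 + 7812 = 17694.1.
Equity: weight = 7934/17694.1 = 0.4484; cost = 15.6%.
Preferred: weight = 1948.1/17694.1 = 0.1101; cost = 4.6%.
Mortgage bonds: weight = 7812/17694.1 = 0.4415; after-tax cost = 8.7% × (1 − 24%) = 6.6120%.
WACC = 0.4484 × 15.6000% + 0.1101 × 4.6000% + 0.4415 × 6.6120% = 10.4207%.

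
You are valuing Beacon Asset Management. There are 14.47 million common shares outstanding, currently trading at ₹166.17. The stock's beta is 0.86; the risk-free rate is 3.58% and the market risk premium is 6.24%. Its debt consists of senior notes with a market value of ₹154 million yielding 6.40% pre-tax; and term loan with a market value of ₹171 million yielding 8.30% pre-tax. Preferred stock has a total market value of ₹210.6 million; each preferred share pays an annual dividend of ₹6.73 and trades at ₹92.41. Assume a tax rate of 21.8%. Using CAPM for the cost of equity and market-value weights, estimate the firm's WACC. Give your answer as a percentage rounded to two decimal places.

Cost of equity via CAPM: Re = 3.58% + 0.86 × 6.24% = 8.9464%.
Cost of preferred: Rp = 6.73 / 92.41 = 7.2828%.
Market value of equity E = 166.17 × 14.47m = 2404.4799m.
Total capital V = 2404.4799 + 210.6 + 154 + 171 = 2940.0799.
Equity: weight = 2404.4799/2940.0799 = 0.8178; cost = 8.9464%.
Preferred: weight = 210.6/2940.0799 = 0.0716; cost = 7.2828%.
Senior notes: weight = 154/2940.0799 = 0.0524; after-tax cost = 6.4% × (1 − 21.8%) = 5.0048%.
Term loan: weight = 171/2940.0799 = 0.0582; after-tax cost = 8.3% × (1 − 21.8%) = 6.4906%.
WACC = 0.8178 × 8.9464% + 0.0716 × 7.2828% + 0.0524 × 5.0048% + 0.0582 × 6.4906% = 8.4779%.

8.48%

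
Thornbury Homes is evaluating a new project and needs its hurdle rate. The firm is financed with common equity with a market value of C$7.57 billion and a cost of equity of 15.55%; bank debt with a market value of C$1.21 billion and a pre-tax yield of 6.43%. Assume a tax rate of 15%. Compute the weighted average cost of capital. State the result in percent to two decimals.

14.16%

Total capital V = 7.57 + 1.21 = 8.78.
Equity: weight = 7.57/8.78 = 0.8622; cost = 15.55%.
Bank debt: weight = 1.21/8.78 = 0.1378; after-tax cost = 6.43% × (1 − 15%) = 5.4655%.
WACC = 0.8622 × 15.5500% + 0.1378 × 5.4655% = 14.1602%.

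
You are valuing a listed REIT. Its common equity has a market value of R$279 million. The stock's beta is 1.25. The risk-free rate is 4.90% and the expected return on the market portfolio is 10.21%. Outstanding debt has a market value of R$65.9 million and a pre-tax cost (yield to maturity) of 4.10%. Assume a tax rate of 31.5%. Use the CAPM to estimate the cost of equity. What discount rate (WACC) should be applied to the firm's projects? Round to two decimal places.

Market risk premium = 10.21% − 4.9% = 5.31%.
Cost of equity via CAPM: Re = 4.9% + 1.25 × 5.31% = 11.5375%.
Total capital V = 279 + 65.9 = 344.9.
Equity: weight = 279/344.9 = 0.8089; cost = 11.5375%.
Debt: weight = 65.9/344.9 = 0.1911; after-tax cost = 4.1% × (1 − 31.5%) = 2.8085%.
WACC = 0.8089 × 11.5375% + 0.1911 × 2.8085% = 9.8697%.

9.87%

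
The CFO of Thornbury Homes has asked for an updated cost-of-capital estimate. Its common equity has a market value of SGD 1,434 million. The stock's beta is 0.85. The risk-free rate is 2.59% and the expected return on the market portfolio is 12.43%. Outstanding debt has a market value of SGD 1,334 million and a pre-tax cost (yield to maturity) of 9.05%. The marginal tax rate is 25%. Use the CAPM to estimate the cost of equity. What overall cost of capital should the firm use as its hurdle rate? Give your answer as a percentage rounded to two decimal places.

Market risk premium = 12.43% − 2.59% = 9.84%.
Cost of equity via CAPM: Re = 2.59% + 0.85 × 9.84% = 10.9540%.
Total capital V = 1434 + 1334 = 2768.
Equity: weight = 1434/2768 = 0.5181; cost = 10.954%.
Debt: weight = 1334/2768 = 0.4819; after-tax cost = 9.05% × (1 − 25%) = 6.7875%.
WACC = 0.5181 × 10.9540% + 0.4819 × 6.7875% = 8.9460%.

8.95%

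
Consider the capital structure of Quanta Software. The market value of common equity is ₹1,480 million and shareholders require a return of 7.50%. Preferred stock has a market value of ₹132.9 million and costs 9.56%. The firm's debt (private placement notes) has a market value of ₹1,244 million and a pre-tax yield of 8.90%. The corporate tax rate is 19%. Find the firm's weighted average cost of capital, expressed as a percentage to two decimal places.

Total capital V = 1480 + 132.9 + 1244 = 2856.9.
Equity: weight = 1480/2856.9 = 0.5180; cost = 7.5%.
Preferred: weight = 132.9/2856.9 = 0.0465; cost = 9.56%.
Private placement notes: weight = 1244/2856.9 = 0.4354; after-tax cost = 8.9% × (1 − 19%) = 7.2090%.
WACC = 0.5180 × 7.5000% + 0.0465 × 9.5600% + 0.4354 × 7.2090% = 7.4691%.

7.47%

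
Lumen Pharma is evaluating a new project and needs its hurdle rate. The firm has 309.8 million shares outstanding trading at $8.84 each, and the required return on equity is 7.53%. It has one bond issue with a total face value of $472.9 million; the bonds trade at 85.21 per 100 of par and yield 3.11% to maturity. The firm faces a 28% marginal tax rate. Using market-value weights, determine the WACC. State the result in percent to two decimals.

Market value of equity E = 8.84 × 309.8m = 2738.632m. Market value of debt D = 472.9m × 85.21/100 = 402.95809m.
Total capital V = 2738.632 + 402.95809 = 3141.59009.
Equity: weight = 2738.632/3141.59009 = 0.8717; cost = 7.53%.
Bonds outstanding: weight = 402.95809/3141.59009 = 0.1283; after-tax cost = 3.11% × (1 − 28%) = 2.2392%.
WACC = 0.8717 × 7.5300% + 0.1283 × 2.2392% = 6.8514%.

6.85%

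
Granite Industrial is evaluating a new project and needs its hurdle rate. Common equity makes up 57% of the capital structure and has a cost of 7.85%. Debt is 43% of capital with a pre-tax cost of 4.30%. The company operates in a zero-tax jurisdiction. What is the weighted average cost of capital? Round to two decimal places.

6.32%

After-tax cost of debt = 4.3% × (1 − 0%) = 4.3000%.
WACC = 0.570 × 7.8500% + 0.430 × 4.3000% = 6.3235%.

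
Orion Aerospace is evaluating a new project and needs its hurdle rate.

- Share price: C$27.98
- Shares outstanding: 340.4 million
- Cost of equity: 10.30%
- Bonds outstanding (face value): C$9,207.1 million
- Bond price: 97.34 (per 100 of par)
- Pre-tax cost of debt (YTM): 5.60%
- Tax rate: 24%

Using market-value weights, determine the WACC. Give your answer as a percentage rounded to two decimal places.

Market value of equity E = 27.98 × 340.4m = 9524.392m. Market value of debt D = 9207.1m × 97.34/100 = 8962.19114m.
Total capital V = 9524.392 + 8962.19114 = 18486.58314.
Equity: weight = 9524.392/18486.58314 = 0.5152; cost = 10.3%.
Bonds outstanding: weight = 8962.19114/18486.58314 = 0.4848; after-tax cost = 5.6% × (1 − 24%) = 4.2560%.
WACC = 0.5152 × 10.3000% + 0.4848 × 4.2560% = 7.3699%.

7.37%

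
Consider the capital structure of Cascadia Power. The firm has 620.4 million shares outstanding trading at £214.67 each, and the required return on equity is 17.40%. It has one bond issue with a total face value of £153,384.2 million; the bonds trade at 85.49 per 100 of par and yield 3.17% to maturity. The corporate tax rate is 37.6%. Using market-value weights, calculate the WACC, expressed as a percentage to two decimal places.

Market value of equity E = 214.67 × 620.4m = 133181.268m. Market value of debt D = 153384.2m × 85.49/100 = 131128.15258m.
Total capital V = 133181.268 + 131128.15258 = 264309.42058.
Equity: weight = 133181.268/264309.42058 = 0.5039; cost = 17.4%.
Bonds outstanding: weight = 131128.15258/264309.42058 = 0.4961; after-tax cost = 3.17% × (1 − 37.6%) = 1.9781%.
WACC = 0.5039 × 17.4000% + 0.4961 × 1.9781% = 9.7489%.

9.75%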